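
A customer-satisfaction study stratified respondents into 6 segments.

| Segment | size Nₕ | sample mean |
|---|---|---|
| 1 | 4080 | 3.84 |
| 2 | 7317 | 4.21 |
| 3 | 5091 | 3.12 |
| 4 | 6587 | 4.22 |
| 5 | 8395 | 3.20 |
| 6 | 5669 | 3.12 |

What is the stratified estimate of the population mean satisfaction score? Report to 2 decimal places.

x̄_st = (Σ Nₕx̄ₕ) / (Σ Nₕ) = (4080·3.84 + 7317·4.21 + 5091·3.12 + 6587·4.22 + 8395·3.20 + 5669·3.12) / 37139
= 134704.11 / 37139 = 3.6270... → 3.63.

3.63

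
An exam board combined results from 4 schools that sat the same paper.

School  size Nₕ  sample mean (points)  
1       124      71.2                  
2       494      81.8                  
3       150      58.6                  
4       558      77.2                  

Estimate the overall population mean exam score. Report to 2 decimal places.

N = 1326; weights Wₕ = Nₕ/N = (0.0935, 0.3725, 0.1131, 0.4208).
x̄_st = Σ Wₕ·x̄ₕ = 0.0935·71.2 + 0.3725·81.8 + 0.1131·58.6 + 0.4208·77.2 ≈ 76.2486...
→ 76.25.

76.25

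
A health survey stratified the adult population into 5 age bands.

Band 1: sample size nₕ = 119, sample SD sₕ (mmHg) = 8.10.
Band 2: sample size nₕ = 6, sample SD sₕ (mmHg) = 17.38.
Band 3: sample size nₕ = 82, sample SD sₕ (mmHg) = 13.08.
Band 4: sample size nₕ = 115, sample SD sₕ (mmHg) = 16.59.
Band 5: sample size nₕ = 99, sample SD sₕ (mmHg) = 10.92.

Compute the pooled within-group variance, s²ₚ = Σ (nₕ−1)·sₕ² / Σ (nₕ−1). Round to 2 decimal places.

159.07

1: (119−1)·8.10² = 118·65.61 = 7741.98
2: (6−1)·17.38² = 5·302.0644 = 1510.322
3: (82−1)·13.08² = 81·171.0864 = 13857.9984
4: (115−1)·16.59² = 114·275.2281 = 31376.0034
5: (99−1)·10.92² = 98·119.2464 = 11686.1472
Numerator = 66172.451; denominator = Σ(nₕ−1) = 416.
s²ₚ = 66172.451/416 = 159.0684... → 159.07.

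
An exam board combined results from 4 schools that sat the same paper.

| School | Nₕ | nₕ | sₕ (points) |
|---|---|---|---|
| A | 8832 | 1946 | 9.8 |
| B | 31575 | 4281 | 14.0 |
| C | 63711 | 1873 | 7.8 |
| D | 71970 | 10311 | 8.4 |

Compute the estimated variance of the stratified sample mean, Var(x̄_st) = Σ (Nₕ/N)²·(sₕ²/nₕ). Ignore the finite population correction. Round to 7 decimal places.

0.0069917

N = 176088. Term for each stratum: Wₕ²sₕ²/nₕ.
Var(x̄_st) = 0.0001241561 + 0.0014721025 + 0.0042522692 + 0.0011431449 = 0.0069916726 → 0.0069917.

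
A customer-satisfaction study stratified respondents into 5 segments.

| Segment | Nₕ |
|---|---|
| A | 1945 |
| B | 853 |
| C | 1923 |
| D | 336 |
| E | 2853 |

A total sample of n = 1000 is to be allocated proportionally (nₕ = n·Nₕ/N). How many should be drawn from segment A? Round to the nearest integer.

N = 1945 + 853 + 1923 + 336 + 2853 = 7910.
n_A = 1000·1945/7910 = 245.891... → 246.

246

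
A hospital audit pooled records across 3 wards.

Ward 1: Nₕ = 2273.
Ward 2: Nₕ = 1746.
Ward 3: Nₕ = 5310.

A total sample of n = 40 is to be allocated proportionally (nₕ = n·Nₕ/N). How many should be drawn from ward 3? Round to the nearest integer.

Share of ward 3 = 5310/9329 = 0.56919.
Allocate 40 × 0.56919 = 22.768... → 23.

23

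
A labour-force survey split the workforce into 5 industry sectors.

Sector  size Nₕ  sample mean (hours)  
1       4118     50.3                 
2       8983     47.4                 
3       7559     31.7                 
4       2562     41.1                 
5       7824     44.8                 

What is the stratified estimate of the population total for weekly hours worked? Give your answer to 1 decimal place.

1328363.3

1: 4118·50.3 = 207135.4
2: 8983·47.4 = 425794.2
3: 7559·31.7 = 239620.3
4: 2562·41.1 = 105298.2
5: 7824·44.8 = 350515.2
τ̂ = Σ Nₕx̄ₕ = 1328363.3.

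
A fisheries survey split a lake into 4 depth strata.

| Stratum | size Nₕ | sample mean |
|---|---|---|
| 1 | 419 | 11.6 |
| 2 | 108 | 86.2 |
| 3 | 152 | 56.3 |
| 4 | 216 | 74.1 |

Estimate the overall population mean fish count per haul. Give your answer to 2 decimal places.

N = 895; weights Wₕ = Nₕ/N = (0.4682, 0.1207, 0.1698, 0.2413).
x̄_st = Σ Wₕ·x̄ₕ = 0.4682·11.6 + 0.1207·86.2 + 0.1698·56.3 + 0.2413·74.1 ≈ 43.2773...
→ 43.28.

43.28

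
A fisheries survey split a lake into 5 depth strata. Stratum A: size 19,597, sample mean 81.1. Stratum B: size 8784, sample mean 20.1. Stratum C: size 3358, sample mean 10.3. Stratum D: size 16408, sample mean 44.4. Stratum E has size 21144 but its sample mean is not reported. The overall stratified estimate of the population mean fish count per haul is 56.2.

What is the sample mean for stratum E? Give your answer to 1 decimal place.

64.6

N = 19597 + 8784 + 3358 + 16408 + 21144 = 69291.
Overall total = μ·N = 56.2·69291 = 3894154.2.
Subtract the known strata: 19597·81.1 + 8784·20.1 + 3358·10.3 + 16408·44.4 = 2528977.7.
Remaining total for stratum E: 3894154.2 − 2528977.7 = 1365176.5.
Divide by its size: 1365176.5 / 21144 = 64.566... → 64.6.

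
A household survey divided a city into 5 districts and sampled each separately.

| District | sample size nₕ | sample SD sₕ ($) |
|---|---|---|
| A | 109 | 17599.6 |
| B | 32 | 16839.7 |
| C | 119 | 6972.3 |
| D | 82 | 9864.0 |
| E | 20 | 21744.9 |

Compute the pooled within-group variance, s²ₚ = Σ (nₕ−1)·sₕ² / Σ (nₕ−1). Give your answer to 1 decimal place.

Degrees of freedom: 108 + 31 + 118 + 81 + 19 = 357.
Σ(nₕ−1)sₕ² = 108·309745920.16 + 31·283575496.09 + 118·48612967.29 + 81·97298496 + 19·472840676.01 = 64844880916.48.
s²ₚ = 64844880916.48 / 357 = 181638321.895... → 181638321.9.

181638321.9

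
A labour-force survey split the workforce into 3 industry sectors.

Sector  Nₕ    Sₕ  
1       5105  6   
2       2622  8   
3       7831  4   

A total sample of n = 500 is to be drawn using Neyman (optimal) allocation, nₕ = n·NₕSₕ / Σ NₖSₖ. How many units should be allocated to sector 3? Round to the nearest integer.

189

1: NₕSₕ = 5105·6 = 30630
2: NₕSₕ = 2622·8 = 20976
3: NₕSₕ = 7831·4 = 31324
Σ NₕSₕ = 82930.
n_3 = 500·31324/82930 = 188.858... → 189.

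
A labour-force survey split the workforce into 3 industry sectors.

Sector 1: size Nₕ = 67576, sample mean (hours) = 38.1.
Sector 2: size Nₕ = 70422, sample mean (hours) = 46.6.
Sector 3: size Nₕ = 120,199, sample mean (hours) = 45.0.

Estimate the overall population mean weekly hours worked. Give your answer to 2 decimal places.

43.63

N = 67576 + 70422 + 120199 = 258197.
Weight each subgroup mean by Nₕ/N and sum.
Σ Nₕx̄ₕ = 67576·38.1 + 70422·46.6 + 120199·45.0 = 2574645.6 + 3281665.2 + 5408955 = 11265265.8.
Divide by N: 11265265.8 / 258197 = 43.6305... → 43.63.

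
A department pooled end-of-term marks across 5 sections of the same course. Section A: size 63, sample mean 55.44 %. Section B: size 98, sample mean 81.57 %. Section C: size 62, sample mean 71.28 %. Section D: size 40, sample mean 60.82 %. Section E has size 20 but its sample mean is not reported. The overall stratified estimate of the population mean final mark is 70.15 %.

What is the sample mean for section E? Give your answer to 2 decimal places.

Σ Nₕx̄ₕ = N·μ, so 20·x̄_E = 283·70.15 − (63·55.44 + 98·81.57 + 62·71.28 + 40·60.82).
= 19852.45 − 18338.74 = 1513.71.
x̄_E = 1513.71 / 20 = 75.6855 → 75.69.

75.69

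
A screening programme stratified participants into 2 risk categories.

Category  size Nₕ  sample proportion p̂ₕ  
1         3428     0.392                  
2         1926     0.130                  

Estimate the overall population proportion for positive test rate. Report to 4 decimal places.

N = 3428 + 1926 = 5354.
Overall proportion = Σ (Nₕ/N)·p̂ₕ.
Σ Nₕp̂ₕ = 1343.776 + 250.38 = 1594.156.
1594.156 / 5354 = 0.297750... → 0.2978.

0.2978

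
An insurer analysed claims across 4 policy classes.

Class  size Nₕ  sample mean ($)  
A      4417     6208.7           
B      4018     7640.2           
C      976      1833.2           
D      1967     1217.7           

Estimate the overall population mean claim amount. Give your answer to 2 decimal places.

N = 11378; weights Wₕ = Nₕ/N = (0.3882, 0.3531, 0.0858, 0.1729).
x̄_st = Σ Wₕ·x̄ₕ = 0.3882·6208.7 + 0.3531·7640.2 + 0.0858·1833.2 + 0.1729·1217.7 ≈ 5476.0565...
→ 5476.06.

5476.06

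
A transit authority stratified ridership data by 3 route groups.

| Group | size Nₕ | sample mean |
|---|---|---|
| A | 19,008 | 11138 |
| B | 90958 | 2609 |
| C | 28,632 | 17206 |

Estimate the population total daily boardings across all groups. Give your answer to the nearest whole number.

941662718

A: 19008·11138 = 211711104
B: 90958·2609 = 237309422
C: 28632·17206 = 492642192
τ̂ = Σ Nₕx̄ₕ = 941662718.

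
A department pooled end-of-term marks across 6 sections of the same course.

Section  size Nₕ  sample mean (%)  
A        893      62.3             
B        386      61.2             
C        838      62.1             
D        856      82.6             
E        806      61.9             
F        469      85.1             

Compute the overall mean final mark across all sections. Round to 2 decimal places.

68.69

x̄_st = (Σ Nₕx̄ₕ) / (Σ Nₕ) = (893·62.3 + 386·61.2 + 838·62.1 + 856·82.6 + 806·61.9 + 469·85.1) / 4248
= 291805.8 / 4248 = 68.6925... → 68.69.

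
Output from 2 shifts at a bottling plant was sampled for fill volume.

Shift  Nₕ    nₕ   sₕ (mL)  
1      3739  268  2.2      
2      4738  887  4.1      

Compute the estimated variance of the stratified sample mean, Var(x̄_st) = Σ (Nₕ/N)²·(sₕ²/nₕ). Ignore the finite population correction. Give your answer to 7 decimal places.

0.0094339

N = 8477; Wₕ = Nₕ/N.
shift 1: (3739/8477)²·2.2²/268 = 0.0035134771
shift 2: (4738/8477)²·4.1²/887 = 0.0059203835
Sum = 0.0094338606 → 0.0094339.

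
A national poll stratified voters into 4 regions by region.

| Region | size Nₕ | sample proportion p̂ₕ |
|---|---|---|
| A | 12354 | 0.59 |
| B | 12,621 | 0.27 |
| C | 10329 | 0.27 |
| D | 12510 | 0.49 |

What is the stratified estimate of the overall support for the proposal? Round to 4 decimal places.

Wₕ = Nₕ/N with N = 47814: 0.2584, 0.2640, 0.2160, 0.2616.
p̂_st = 0.2584·0.59 + 0.2640·0.27 + 0.2160·0.27 + 0.2616·0.49 ≈ 0.410241... → 0.4102.

0.4102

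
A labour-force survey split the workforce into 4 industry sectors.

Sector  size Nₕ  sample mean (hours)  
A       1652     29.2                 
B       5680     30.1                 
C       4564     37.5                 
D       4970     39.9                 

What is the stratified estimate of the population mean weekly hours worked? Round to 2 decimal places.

34.90

N = 1652 + 5680 + 4564 + 4970 = 16866.
Weight each subgroup mean by Nₕ/N and sum.
Σ Nₕx̄ₕ = 1652·29.2 + 5680·30.1 + 4564·37.5 + 4970·39.9 = 48238.4 + 170968 + 171150 + 198303 = 588659.4.
Divide by N: 588659.4 / 16866 = 34.9021... → 34.90.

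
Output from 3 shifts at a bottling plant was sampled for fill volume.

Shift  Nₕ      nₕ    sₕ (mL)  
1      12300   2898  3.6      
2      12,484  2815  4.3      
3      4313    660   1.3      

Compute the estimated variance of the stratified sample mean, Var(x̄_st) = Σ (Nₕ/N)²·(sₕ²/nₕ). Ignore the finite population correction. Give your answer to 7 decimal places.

0.0020645

N = 29097; Wₕ = Nₕ/N.
shift 1: (12300/29097)²·3.6²/2898 = 0.0007991355
shift 2: (12484/29097)²·4.3²/2815 = 0.0012091206
shift 3: (4313/29097)²·1.3²/660 = 0.0000562607
Sum = 0.0020645168 → 0.0020645.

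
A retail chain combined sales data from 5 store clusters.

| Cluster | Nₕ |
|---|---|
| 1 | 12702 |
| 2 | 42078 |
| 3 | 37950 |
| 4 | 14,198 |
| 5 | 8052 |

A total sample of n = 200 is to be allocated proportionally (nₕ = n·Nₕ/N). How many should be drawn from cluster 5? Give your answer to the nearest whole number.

14

N = 12702 + 42078 + 37950 + 14198 + 8052 = 114980.
n_5 = 200·8052/114980 = 14.006... → 14.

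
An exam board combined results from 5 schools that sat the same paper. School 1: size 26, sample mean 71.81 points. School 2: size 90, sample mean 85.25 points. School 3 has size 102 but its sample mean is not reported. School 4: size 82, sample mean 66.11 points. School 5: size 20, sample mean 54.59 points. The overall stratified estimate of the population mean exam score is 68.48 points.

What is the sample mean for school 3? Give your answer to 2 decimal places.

57.46

N = 26 + 90 + 102 + 82 + 20 = 320.
Overall total = μ·N = 68.48·320 = 21913.6.
Subtract the known strata: 26·71.81 + 90·85.25 + 82·66.11 + 20·54.59 = 16052.38.
Remaining total for school 3: 21913.6 − 16052.38 = 5861.22.
Divide by its size: 5861.22 / 102 = 57.4629... → 57.46.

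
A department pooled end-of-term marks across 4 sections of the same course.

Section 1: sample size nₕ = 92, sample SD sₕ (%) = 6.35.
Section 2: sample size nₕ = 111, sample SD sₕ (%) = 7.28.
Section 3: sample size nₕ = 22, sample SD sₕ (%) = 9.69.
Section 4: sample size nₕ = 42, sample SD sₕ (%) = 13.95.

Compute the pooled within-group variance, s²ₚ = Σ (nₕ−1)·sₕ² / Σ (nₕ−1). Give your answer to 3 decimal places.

73.953

Degrees of freedom: 91 + 110 + 21 + 41 = 263.
Σ(nₕ−1)sₕ² = 91·40.3225 + 110·52.9984 + 21·93.8961 + 41·194.6025 = 19449.6921.
s²ₚ = 19449.6921 / 263 = 73.95320... → 73.953.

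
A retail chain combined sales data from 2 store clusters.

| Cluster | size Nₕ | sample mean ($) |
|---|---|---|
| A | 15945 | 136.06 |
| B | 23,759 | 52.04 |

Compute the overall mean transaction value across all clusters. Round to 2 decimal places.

x̄_st = (Σ Nₕx̄ₕ) / (Σ Nₕ) = (15945·136.06 + 23759·52.04) / 39704
= 3405895.06 / 39704 = 85.7822... → 85.78.

85.78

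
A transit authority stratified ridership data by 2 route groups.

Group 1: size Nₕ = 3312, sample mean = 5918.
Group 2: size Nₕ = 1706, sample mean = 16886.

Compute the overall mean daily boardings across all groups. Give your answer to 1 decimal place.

9646.9

N = 3312 + 1706 = 5018.
Weight each subgroup mean by Nₕ/N and sum.
Σ Nₕx̄ₕ = 3312·5918 + 1706·16886 = 19600416 + 28807516 = 48407932.
Divide by N: 48407932 / 5018 = 9646.858... → 9646.9.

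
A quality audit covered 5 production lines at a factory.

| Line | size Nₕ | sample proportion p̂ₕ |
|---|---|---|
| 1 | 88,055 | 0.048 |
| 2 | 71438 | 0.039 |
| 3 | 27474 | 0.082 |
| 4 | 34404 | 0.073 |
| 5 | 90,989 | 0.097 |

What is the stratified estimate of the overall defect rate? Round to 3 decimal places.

N = 88055 + 71438 + 27474 + 34404 + 90989 = 312360.
Overall proportion = Σ (Nₕ/N)·p̂ₕ.
Σ Nₕp̂ₕ = 4226.64 + 2786.082 + 2252.868 + 2511.492 + 8825.933 = 20603.015.
20603.015 / 312360 = 0.06596... → 0.066.

0.066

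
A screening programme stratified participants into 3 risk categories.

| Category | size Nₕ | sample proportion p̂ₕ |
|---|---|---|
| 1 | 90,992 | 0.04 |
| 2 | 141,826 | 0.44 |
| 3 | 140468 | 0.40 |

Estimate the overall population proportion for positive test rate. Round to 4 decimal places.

0.3274

Wₕ = Nₕ/N with N = 373286: 0.2438, 0.3799, 0.3763.
p̂_st = 0.2438·0.04 + 0.3799·0.44 + 0.3763·0.40 ≈ 0.327444... → 0.3274.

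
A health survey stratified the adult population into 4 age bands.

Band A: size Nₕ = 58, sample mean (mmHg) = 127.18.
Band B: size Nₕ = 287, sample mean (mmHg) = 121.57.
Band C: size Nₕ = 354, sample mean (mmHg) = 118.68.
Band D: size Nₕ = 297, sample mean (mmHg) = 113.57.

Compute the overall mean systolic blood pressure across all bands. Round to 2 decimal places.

N = 58 + 287 + 354 + 297 = 996.
The stratified mean weights each stratum mean by its population share Nₕ/N.
Σ Nₕx̄ₕ = 58·127.18 + 287·121.57 + 354·118.68 + 297·113.57 = 7376.44 + 34890.59 + 42012.72 + 33730.29 = 118010.04.
Divide by N: 118010.04 / 996 = 118.4840... → 118.48.

118.48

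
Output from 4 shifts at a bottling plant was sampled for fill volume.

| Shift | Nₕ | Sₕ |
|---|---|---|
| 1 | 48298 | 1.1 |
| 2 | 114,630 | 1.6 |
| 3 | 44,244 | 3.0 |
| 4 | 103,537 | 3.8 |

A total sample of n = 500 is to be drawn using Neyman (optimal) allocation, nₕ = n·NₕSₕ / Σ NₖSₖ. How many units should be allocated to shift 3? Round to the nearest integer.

Σ NₕSₕ = 48298·1.1 + 114630·1.6 + 44244·3.0 + 103537·3.8 = 762708.4.
Share for 3: 132732/762708.4 = 0.17403.
n_3 = 500 × 0.17403 = 87.014... → 87.

87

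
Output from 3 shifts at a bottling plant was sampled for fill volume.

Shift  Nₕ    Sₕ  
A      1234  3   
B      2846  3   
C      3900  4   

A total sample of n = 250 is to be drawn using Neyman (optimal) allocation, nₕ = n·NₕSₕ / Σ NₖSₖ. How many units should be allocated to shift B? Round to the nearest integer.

77

A: NₕSₕ = 1234·3 = 3702
B: NₕSₕ = 2846·3 = 8538
C: NₕSₕ = 3900·4 = 15600
Σ NₕSₕ = 27840.
n_B = 250·8538/27840 = 76.670... → 77.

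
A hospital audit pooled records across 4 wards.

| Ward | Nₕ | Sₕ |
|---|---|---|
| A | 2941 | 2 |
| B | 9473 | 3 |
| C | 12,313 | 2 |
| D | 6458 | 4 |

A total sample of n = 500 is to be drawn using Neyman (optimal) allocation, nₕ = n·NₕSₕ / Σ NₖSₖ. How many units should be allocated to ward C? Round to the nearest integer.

A: NₕSₕ = 2941·2 = 5882
B: NₕSₕ = 9473·3 = 28419
C: NₕSₕ = 12313·2 = 24626
D: NₕSₕ = 6458·4 = 25832
Σ NₕSₕ = 84759.
n_C = 500·24626/84759 = 145.271... → 145.

145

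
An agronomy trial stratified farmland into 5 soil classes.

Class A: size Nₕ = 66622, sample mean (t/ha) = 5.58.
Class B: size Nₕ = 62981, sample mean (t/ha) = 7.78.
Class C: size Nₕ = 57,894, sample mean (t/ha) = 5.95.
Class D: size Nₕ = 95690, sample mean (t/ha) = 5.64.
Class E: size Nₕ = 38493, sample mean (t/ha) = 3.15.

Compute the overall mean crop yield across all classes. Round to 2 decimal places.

5.80

N = 321680; weights Wₕ = Nₕ/N = (0.2071, 0.1958, 0.1800, 0.2975, 0.1197).
x̄_st = Σ Wₕ·x̄ₕ = 0.2071·5.58 + 0.1958·7.78 + 0.1800·5.95 + 0.2975·5.64 + 0.1197·3.15 ≈ 5.8044...
→ 5.80.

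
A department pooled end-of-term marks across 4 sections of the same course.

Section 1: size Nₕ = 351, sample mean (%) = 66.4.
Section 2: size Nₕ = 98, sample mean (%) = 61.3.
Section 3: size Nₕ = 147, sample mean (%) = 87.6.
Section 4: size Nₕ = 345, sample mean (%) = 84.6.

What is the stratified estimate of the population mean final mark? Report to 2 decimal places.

x̄_st = (Σ Nₕx̄ₕ) / (Σ Nₕ) = (351·66.4 + 98·61.3 + 147·87.6 + 345·84.6) / 941
= 71378 / 941 = 75.8533... → 75.85.

75.85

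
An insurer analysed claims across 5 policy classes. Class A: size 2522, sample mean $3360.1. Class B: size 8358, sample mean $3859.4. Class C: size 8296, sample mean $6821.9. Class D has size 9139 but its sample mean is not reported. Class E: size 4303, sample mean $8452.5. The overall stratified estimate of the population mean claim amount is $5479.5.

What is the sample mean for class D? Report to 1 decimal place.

4927.6

N = 2522 + 8358 + 8296 + 9139 + 4303 = 32618.
Overall total = μ·N = 5479.5·32618 = 178730331.
Subtract the known strata: 2522·3360.1 + 8358·3859.4 + 8296·6821.9 + 4303·8452.5 = 133696627.3.
Remaining total for class D: 178730331 − 133696627.3 = 45033703.7.
Divide by its size: 45033703.7 / 9139 = 4927.640... → 4927.6.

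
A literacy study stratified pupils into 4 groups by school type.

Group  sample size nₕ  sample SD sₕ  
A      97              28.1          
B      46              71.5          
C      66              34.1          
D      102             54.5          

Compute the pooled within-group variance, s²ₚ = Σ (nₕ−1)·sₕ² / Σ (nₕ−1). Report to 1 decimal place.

2219.6

A: (97−1)·28.1² = 96·789.61 = 75802.56
B: (46−1)·71.5² = 45·5112.25 = 230051.25
C: (66−1)·34.1² = 65·1162.81 = 75582.65
D: (102−1)·54.5² = 101·2970.25 = 299995.25
Numerator = 681431.71; denominator = Σ(nₕ−1) = 307.
s²ₚ = 681431.71/307 = 2219.647... → 2219.6.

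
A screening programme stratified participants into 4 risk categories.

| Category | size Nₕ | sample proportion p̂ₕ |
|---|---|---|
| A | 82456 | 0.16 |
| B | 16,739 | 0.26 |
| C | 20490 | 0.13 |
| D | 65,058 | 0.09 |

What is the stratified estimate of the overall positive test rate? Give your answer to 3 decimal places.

N = 82456 + 16739 + 20490 + 65058 = 184743.
Overall proportion = Σ (Nₕ/N)·p̂ₕ.
Σ Nₕp̂ₕ = 13192.96 + 4352.14 + 2663.7 + 5855.22 = 26064.02.
26064.02 / 184743 = 0.14108... → 0.141.

0.141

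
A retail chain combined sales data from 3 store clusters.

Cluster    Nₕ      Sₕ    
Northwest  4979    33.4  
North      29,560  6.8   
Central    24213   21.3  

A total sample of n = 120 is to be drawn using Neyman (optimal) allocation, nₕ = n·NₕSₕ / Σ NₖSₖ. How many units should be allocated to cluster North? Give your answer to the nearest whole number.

27

Σ NₕSₕ = 4979·33.4 + 29560·6.8 + 24213·21.3 = 883043.5.
Share for North: 201008/883043.5 = 0.22763.
n_North = 120 × 0.22763 = 27.316... → 27.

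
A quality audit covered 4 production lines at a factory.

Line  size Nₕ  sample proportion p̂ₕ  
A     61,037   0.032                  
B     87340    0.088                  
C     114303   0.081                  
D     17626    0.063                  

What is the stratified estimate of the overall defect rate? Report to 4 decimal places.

Wₕ = Nₕ/N with N = 280306: 0.2178, 0.3116, 0.4078, 0.0629.
p̂_st = 0.2178·0.032 + 0.3116·0.088 + 0.4078·0.081 + 0.0629·0.063 ≈ 0.071379... → 0.0714.

0.0714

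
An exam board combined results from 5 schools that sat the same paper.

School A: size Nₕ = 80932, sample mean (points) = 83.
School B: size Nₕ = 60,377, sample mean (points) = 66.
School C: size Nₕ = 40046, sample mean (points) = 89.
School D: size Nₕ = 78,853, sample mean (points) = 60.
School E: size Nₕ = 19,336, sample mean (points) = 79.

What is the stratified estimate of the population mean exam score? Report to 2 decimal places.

N = 80932 + 60377 + 40046 + 78853 + 19336 = 279544.
Overall mean = Σ (Nₕ/N)·x̄ₕ — weight by population share, not a simple average.
Σ Nₕx̄ₕ = 80932·83 + 60377·66 + 40046·89 + 78853·60 + 19336·79 = 6717356 + 3984882 + 3564094 + 4731180 + 1527544 = 20525056.
Divide by N: 20525056 / 279544 = 73.4233... → 73.42.

73.42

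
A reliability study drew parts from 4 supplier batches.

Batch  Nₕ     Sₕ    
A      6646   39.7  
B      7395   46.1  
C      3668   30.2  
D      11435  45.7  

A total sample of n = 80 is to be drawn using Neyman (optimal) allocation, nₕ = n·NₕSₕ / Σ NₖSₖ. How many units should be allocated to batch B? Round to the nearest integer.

Σ NₕSₕ = 6646·39.7 + 7395·46.1 + 3668·30.2 + 11435·45.7 = 1238108.8.
Share for B: 340909.5/1238108.8 = 0.27535.
n_B = 80 × 0.27535 = 22.028... → 22.

22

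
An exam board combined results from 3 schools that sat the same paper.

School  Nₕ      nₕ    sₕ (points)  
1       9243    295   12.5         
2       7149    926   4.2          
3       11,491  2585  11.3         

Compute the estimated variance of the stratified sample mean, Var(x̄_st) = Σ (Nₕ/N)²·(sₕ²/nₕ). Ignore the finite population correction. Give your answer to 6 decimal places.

N = 27883; Wₕ = Nₕ/N.
school 1: (9243/27883)²·12.5²/295 = 0.058202939
school 2: (7149/27883)²·4.2²/926 = 0.001252274
school 3: (11491/27883)²·11.3²/2585 = 0.008389440
Sum = 0.067844653 → 0.067845.

0.067845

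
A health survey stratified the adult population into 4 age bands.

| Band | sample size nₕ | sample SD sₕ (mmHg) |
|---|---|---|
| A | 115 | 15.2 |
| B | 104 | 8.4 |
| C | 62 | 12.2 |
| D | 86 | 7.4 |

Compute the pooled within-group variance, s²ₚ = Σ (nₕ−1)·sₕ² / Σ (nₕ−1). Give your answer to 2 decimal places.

130.41

Degrees of freedom: 114 + 103 + 61 + 85 = 363.
Σ(nₕ−1)sₕ² = 114·231.04 + 103·70.56 + 61·148.84 + 85·54.76 = 47340.08.
s²ₚ = 47340.08 / 363 = 130.4134... → 130.41.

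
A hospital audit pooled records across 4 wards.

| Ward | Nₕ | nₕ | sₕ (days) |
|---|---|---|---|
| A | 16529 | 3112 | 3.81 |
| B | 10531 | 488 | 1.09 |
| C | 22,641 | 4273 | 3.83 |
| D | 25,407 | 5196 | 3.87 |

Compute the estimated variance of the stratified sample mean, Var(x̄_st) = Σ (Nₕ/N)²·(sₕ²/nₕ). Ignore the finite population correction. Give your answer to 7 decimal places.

N = 75108; Wₕ = Nₕ/N.
ward A: (16529/75108)²·3.81²/3112 = 0.0002259077
ward B: (10531/75108)²·1.09²/488 = 0.0000478630
ward C: (22641/75108)²·3.83²/4273 = 0.0003119489
ward D: (25407/75108)²·3.87²/5196 = 0.0003298277
Sum = 0.0009155474 → 0.0009155.

0.0009155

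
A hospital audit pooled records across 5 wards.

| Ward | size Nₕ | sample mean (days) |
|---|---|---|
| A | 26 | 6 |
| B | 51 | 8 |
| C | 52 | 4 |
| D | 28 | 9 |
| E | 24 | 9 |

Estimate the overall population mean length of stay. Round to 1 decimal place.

6.9

N = 26 + 51 + 52 + 28 + 24 = 181.
Weight each subgroup mean by Nₕ/N and sum.
Σ Nₕx̄ₕ = 26·6 + 51·8 + 52·4 + 28·9 + 24·9 = 156 + 408 + 208 + 252 + 216 = 1240.
Divide by N: 1240 / 181 = 6.851... → 6.9.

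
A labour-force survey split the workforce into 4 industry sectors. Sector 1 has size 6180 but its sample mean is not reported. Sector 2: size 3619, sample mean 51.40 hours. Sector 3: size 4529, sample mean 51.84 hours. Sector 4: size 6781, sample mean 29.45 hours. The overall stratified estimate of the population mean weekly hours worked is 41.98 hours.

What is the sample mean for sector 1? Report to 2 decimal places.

N = 6180 + 3619 + 4529 + 6781 = 21109.
Overall total = μ·N = 41.98·21109 = 886155.82.
Subtract the known strata: 3619·51.40 + 4529·51.84 + 6781·29.45 = 620500.41.
Remaining total for sector 1: 886155.82 − 620500.41 = 265655.41.
Divide by its size: 265655.41 / 6180 = 42.9863... → 42.99.

42.99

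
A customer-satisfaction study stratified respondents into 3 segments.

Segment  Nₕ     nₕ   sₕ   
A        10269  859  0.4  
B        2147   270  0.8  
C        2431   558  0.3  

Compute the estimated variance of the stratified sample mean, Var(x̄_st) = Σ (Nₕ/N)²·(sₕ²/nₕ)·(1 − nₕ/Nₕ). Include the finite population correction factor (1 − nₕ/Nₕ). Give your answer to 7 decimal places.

N = 14847; Wₕ = Nₕ/N.
segment A: (10269/14847)²·0.4²/859·(1 − 859/10269) = 0.0000816521
segment B: (2147/14847)²·0.8²/270·(1 − 270/2147) = 0.0000433346
segment C: (2431/14847)²·0.3²/558·(1 − 558/2431) = 0.0000033316
Sum = 0.0001283183 → 0.0001283.

0.0001283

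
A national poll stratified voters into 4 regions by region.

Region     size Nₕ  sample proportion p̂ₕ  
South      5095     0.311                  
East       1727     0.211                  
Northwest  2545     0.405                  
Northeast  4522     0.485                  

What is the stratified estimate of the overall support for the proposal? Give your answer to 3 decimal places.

0.372

N = 5095 + 1727 + 2545 + 4522 = 13889.
Overall proportion = Σ (Nₕ/N)·p̂ₕ.
Σ Nₕp̂ₕ = 1584.545 + 364.397 + 1030.725 + 2193.17 = 5172.837.
5172.837 / 13889 = 0.37244... → 0.372.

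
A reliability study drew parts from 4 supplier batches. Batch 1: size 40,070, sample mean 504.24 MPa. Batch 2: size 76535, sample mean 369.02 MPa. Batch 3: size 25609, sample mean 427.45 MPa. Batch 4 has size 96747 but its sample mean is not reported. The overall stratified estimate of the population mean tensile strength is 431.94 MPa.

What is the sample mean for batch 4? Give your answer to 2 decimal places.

452.96

Σ Nₕx̄ₕ = N·μ, so 96747·x̄_4 = 238961·431.94 − (40070·504.24 + 76535·369.02 + 25609·427.45).
= 103216814.34 − 59394409.55 = 43822404.79.
x̄_4 = 43822404.79 / 96747 = 452.9588... → 452.96.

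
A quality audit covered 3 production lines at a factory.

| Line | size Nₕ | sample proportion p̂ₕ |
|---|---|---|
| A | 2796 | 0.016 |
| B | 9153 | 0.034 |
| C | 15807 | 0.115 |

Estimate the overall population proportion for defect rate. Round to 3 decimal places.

N = 2796 + 9153 + 15807 = 27756.
Overall proportion = Σ (Nₕ/N)·p̂ₕ.
Σ Nₕp̂ₕ = 44.736 + 311.202 + 1817.805 = 2173.743.
2173.743 / 27756 = 0.07832... → 0.078.

0.078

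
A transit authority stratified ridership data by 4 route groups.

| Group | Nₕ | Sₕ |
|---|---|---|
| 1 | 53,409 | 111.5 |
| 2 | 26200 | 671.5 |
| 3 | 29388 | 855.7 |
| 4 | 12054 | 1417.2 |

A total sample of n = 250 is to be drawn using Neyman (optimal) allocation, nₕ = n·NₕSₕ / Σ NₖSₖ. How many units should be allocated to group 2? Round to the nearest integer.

Σ NₕSₕ = 53409·111.5 + 26200·671.5 + 29388·855.7 + 12054·1417.2 = 65778643.9.
Share for 2: 17593300/65778643.9 = 0.26746.
n_2 = 250 × 0.26746 = 66.866... → 67.

67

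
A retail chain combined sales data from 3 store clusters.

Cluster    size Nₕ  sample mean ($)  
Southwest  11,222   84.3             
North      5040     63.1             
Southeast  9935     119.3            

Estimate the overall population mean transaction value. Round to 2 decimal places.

N = 26197; weights Wₕ = Nₕ/N = (0.4284, 0.1924, 0.3792).
x̄_st = Σ Wₕ·x̄ₕ = 0.4284·84.3 + 0.1924·63.1 + 0.3792·119.3 ≈ 93.4948...
→ 93.49.

93.49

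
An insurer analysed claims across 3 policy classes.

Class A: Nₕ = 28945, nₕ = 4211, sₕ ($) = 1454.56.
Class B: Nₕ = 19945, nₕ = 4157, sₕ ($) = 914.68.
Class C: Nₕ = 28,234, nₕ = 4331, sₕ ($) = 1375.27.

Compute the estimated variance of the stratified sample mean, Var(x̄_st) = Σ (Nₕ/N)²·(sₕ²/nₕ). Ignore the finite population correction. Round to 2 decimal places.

142.76

N = 77124. Term for each stratum: Wₕ²sₕ²/nₕ.
Var(x̄_st) = 70.76949 + 13.46007 + 58.52663 = 142.75618 → 142.76.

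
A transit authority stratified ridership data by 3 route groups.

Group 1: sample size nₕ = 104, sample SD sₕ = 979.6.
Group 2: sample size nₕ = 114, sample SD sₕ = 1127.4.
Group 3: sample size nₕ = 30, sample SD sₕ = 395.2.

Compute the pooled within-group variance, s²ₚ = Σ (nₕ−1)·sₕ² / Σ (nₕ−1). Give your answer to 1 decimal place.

Degrees of freedom: 103 + 113 + 29 = 245.
Σ(nₕ−1)sₕ² = 103·959616.16 + 113·1271030.76 + 29·156183.04 = 246996248.52.
s²ₚ = 246996248.52 / 245 = 1008147.953... → 1008148.0.

1008148.0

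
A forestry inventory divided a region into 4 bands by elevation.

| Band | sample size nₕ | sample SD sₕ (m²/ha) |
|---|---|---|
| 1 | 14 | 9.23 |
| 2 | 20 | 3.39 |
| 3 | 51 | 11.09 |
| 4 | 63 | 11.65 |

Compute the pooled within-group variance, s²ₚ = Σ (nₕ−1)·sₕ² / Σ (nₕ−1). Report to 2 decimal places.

110.35

Degrees of freedom: 13 + 19 + 50 + 62 = 144.
Σ(nₕ−1)sₕ² = 13·85.1929 + 19·11.4921 + 50·122.9881 + 62·135.7225 = 15890.0576.
s²ₚ = 15890.0576 / 144 = 110.3476... → 110.35.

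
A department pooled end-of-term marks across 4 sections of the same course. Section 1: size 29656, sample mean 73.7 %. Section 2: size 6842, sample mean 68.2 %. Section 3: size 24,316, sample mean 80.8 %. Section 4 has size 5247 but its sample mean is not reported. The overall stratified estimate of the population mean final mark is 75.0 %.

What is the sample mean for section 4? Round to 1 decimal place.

64.3

Σ Nₕx̄ₕ = N·μ, so 5247·x̄_4 = 66061·75.0 − (29656·73.7 + 6842·68.2 + 24316·80.8).
= 4954575 − 4617004.4 = 337570.6.
x̄_4 = 337570.6 / 5247 = 64.336... → 64.3.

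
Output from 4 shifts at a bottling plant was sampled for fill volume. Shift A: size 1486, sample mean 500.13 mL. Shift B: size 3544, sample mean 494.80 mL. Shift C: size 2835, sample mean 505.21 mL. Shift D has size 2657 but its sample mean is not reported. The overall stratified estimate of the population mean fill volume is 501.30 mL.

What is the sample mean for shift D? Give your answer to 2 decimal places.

N = 1486 + 3544 + 2835 + 2657 = 10522.
Overall total = μ·N = 501.30·10522 = 5274678.6.
Subtract the known strata: 1486·500.13 + 3544·494.80 + 2835·505.21 = 3929034.73.
Remaining total for shift D: 5274678.6 − 3929034.73 = 1345643.87.
Divide by its size: 1345643.87 / 2657 = 506.4523... → 506.45.

506.45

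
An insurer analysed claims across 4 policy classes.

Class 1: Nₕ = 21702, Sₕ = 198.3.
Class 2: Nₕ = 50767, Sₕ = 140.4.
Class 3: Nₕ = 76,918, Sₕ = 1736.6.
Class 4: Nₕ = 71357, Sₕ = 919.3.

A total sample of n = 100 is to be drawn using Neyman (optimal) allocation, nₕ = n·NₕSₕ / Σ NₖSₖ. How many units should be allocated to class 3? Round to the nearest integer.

63

1: NₕSₕ = 21702·198.3 = 4303506.6
2: NₕSₕ = 50767·140.4 = 7127686.8
3: NₕSₕ = 76918·1736.6 = 133575798.8
4: NₕSₕ = 71357·919.3 = 65598490.1
Σ NₕSₕ = 210605482.3.
n_3 = 100·133575798.8/210605482.3 = 63.425... → 63.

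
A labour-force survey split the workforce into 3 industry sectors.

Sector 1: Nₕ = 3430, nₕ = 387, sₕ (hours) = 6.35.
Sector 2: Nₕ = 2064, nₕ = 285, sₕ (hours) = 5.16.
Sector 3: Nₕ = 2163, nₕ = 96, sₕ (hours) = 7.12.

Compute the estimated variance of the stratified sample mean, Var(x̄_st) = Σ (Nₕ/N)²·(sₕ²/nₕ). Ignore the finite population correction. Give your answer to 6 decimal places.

0.069835

N = 7657; Wₕ = Nₕ/N.
sector 1: (3430/7657)²·6.35²/387 = 0.020907756
sector 2: (2064/7657)²·5.16²/285 = 0.006788231
sector 3: (2163/7657)²·7.12²/96 = 0.042139027
Sum = 0.069835014 → 0.069835.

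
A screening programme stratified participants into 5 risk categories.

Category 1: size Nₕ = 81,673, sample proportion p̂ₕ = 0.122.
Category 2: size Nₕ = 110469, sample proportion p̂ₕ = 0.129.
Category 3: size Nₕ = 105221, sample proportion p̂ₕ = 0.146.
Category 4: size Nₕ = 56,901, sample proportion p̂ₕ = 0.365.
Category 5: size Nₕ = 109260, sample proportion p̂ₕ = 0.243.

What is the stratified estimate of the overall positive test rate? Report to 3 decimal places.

0.187

N = 81673 + 110469 + 105221 + 56901 + 109260 = 463524.
Overall proportion = Σ (Nₕ/N)·p̂ₕ.
Σ Nₕp̂ₕ = 9964.106 + 14250.501 + 15362.266 + 20768.865 + 26550.18 = 86895.918.
86895.918 / 463524 = 0.18747... → 0.187.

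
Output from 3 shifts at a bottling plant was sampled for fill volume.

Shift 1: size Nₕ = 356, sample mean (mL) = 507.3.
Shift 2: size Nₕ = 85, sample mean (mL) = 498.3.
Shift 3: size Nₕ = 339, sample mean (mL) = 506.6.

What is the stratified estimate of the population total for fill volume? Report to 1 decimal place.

1: 356·507.3 = 180598.8
2: 85·498.3 = 42355.5
3: 339·506.6 = 171737.4
τ̂ = Σ Nₕx̄ₕ = 394691.7.

394691.7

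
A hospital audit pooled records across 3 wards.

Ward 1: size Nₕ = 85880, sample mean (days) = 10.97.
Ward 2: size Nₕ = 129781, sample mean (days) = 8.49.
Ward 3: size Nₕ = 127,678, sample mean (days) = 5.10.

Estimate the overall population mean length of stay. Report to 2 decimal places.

7.85

x̄_st = (Σ Nₕx̄ₕ) / (Σ Nₕ) = (85880·10.97 + 129781·8.49 + 127678·5.10) / 343339
= 2695102.09 / 343339 = 7.8497... → 7.85.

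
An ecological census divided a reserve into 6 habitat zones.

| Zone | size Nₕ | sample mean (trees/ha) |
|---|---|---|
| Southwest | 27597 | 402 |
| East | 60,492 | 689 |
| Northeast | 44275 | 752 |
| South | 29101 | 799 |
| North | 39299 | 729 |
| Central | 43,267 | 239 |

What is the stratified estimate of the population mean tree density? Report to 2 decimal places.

x̄_st = (Σ Nₕx̄ₕ) / (Σ Nₕ) = (27597·402 + 60492·689 + 44275·752 + 29101·799 + 39299·729 + 43267·239) / 244031
= 148309265 / 244031 = 607.7476... → 607.75.

607.75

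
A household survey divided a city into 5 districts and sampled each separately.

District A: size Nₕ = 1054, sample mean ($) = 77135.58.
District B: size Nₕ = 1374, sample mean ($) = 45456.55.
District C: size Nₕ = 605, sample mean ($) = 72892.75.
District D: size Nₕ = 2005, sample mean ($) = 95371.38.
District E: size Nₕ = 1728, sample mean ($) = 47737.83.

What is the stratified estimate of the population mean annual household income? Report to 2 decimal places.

68218.87

N = 1054 + 1374 + 605 + 2005 + 1728 = 6766.
Weight each subgroup mean by Nₕ/N and sum.
Σ Nₕx̄ₕ = 1054·77135.58 + 1374·45456.55 + 605·72892.75 + 2005·95371.38 + 1728·47737.83 = 81300901.32 + 62457299.7 + 44100113.75 + 191219616.9 + 82490970.24 = 461568901.91.
Divide by N: 461568901.91 / 6766 = 68218.8741... → 68218.87.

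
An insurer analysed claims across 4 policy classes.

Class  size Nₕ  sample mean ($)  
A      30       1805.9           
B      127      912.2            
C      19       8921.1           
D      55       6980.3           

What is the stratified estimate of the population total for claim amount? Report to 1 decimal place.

723443.8

Population total = Σ Nₕ·x̄ₕ (each stratum's size times its mean).
30·1805.9 + 127·912.2 + 19·8921.1 + 55·6980.3 = 54177 + 115849.4 + 169500.9 + 383916.5 = 723443.8.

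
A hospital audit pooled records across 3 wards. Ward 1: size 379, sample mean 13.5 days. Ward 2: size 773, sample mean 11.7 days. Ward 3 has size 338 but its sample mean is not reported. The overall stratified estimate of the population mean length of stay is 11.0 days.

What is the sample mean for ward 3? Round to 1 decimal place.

Σ Nₕx̄ₕ = N·μ, so 338·x̄_3 = 1490·11.0 − (379·13.5 + 773·11.7).
= 16390 − 14160.6 = 2229.4.
x̄_3 = 2229.4 / 338 = 6.596... → 6.6.

6.6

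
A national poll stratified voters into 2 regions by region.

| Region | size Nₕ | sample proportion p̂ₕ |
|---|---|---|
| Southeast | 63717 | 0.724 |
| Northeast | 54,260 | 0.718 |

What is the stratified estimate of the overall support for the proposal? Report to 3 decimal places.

N = 63717 + 54260 = 117977.
Overall proportion = Σ (Nₕ/N)·p̂ₕ.
Σ Nₕp̂ₕ = 46131.108 + 38958.68 = 85089.788.
85089.788 / 117977 = 0.72124... → 0.721.

0.721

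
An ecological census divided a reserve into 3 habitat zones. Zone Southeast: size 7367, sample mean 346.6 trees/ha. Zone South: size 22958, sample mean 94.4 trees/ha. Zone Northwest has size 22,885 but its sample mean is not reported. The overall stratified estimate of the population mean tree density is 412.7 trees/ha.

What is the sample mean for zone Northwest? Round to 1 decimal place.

753.3

N = 7367 + 22958 + 22885 = 53210.
Overall total = μ·N = 412.7·53210 = 21959767.
Subtract the known strata: 7367·346.6 + 22958·94.4 = 4720637.4.
Remaining total for zone Northwest: 21959767 − 4720637.4 = 17239129.6.
Divide by its size: 17239129.6 / 22885 = 753.294... → 753.3.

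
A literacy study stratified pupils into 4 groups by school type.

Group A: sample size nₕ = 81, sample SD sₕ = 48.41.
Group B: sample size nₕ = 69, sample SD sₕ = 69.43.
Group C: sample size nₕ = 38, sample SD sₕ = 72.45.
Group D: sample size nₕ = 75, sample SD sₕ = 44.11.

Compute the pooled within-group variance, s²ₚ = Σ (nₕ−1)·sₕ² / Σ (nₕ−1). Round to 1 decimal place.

3295.3

A: (81−1)·48.41² = 80·2343.5281 = 187482.248
B: (69−1)·69.43² = 68·4820.5249 = 327795.6932
C: (38−1)·72.45² = 37·5249.0025 = 194213.0925
D: (75−1)·44.11² = 74·1945.6921 = 143981.2154
Numerator = 853472.2491; denominator = Σ(nₕ−1) = 259.
s²ₚ = 853472.2491/259 = 3295.260... → 3295.3.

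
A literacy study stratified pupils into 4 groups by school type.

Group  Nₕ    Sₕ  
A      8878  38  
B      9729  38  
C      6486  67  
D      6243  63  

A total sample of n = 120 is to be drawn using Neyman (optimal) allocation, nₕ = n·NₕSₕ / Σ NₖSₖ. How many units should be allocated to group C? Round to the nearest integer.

34

Σ NₕSₕ = 8878·38 + 9729·38 + 6486·67 + 6243·63 = 1534937.
Share for C: 434562/1534937 = 0.28311.
n_C = 120 × 0.28311 = 33.974... → 34.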